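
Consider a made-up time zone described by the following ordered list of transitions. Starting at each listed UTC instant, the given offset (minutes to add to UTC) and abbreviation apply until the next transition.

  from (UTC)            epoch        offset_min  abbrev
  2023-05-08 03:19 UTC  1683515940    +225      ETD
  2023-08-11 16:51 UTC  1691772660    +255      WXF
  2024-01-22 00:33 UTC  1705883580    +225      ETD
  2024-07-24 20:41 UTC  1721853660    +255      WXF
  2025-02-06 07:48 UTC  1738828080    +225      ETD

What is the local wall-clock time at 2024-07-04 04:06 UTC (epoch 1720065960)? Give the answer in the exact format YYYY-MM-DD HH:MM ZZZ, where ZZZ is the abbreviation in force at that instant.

2024-07-04 07:51 ETD

Query: 2024-07-04 04:06 UTC
Rule 3/5 (ETD, +03:45): 2024-01-22 00:33 UTC ≤ query < 2024-07-24 20:41 UTC
4·60 + 6 + 225 = 471 min
471 = 0·1440 + 471; 471 = 7·60 + 51 → 07:51, same day
→ 2024-07-04 07:51 ETD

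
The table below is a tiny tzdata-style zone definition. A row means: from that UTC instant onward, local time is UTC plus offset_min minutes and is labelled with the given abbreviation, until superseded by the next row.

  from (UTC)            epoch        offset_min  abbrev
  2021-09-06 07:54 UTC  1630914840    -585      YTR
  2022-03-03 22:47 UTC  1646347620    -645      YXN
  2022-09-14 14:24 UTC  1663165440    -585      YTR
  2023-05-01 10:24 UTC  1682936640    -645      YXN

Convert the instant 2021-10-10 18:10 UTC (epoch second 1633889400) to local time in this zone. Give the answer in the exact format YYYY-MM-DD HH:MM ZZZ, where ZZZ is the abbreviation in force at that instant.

2021-10-10 08:25 YTR

Query: 2021-10-10 18:10 UTC
Rule 1/4 (YTR, -09:45): 2021-09-06 07:54 UTC ≤ query < 2022-03-03 22:47 UTC
18·60 + 10 - 585 = 505 min
505 = 0·1440 + 505; 505 = 8·60 + 25 → 08:25, same day
→ 2021-10-10 08:25 YTR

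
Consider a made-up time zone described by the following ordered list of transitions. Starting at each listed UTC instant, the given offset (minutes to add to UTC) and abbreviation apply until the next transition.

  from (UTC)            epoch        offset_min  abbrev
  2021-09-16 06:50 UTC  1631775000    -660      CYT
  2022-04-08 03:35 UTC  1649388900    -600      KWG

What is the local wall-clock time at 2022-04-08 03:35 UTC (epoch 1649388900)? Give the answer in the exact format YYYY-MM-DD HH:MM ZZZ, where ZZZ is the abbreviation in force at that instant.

Query: 2022-04-08 03:35 UTC
Rule 2/2 (KWG, -10:00): 2022-04-08 03:35 UTC ≤ query < +∞
3·60 + 35 - 600 = -385 min
-385 = -1·1440 + 1055; 1055 = 17·60 + 35 → 17:35, 2022-04-08 - 1 day = 2022-04-07
→ 2022-04-07 17:35 KWG

2022-04-07 17:35 KWG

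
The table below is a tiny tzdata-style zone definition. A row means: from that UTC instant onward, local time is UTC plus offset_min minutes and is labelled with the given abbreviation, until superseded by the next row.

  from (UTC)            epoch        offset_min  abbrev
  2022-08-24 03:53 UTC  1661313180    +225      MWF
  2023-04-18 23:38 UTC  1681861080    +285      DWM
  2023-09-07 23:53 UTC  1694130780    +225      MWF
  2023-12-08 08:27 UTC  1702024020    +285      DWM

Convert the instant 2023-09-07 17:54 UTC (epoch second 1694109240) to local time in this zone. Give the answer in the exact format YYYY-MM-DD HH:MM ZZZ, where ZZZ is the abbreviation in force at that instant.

2023-09-07 22:39 DWM

Query: 2023-09-07 17:54 UTC
Rule 2/4 (DWM, +04:45): 2023-04-18 23:38 UTC ≤ query < 2023-09-07 23:53 UTC
17·60 + 54 + 285 = 1359 min
1359 = 0·1440 + 1359; 1359 = 22·60 + 39 → 22:39, same day
→ 2023-09-07 22:39 DWM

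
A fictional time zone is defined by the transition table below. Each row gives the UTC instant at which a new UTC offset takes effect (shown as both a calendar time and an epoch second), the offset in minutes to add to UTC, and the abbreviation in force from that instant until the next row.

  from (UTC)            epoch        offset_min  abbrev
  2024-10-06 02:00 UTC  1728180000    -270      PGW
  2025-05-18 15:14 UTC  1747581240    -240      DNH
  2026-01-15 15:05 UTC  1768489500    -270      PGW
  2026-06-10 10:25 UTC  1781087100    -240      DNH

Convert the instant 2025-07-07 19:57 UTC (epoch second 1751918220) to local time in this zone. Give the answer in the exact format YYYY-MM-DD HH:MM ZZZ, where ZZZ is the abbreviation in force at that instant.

2025-07-07 15:57 DNH

Query: 2025-07-07 19:57 UTC
Rule 2/4 (DNH, -04:00): 2025-05-18 15:14 UTC ≤ query < 2026-01-15 15:05 UTC
19·60 + 57 - 240 = 957 min
957 = 0·1440 + 957; 957 = 15·60 + 57 → 15:57, same day
→ 2025-07-07 15:57 DNH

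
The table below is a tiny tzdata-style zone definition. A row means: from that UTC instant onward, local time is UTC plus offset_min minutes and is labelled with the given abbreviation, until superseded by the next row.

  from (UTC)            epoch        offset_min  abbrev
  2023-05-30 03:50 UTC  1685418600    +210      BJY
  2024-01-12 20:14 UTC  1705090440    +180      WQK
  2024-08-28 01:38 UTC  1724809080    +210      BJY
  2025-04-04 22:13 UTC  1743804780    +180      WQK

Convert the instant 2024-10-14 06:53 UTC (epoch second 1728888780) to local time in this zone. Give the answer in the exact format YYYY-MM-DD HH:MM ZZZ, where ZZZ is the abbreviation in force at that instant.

2024-10-14 10:23 BJY

Query: 2024-10-14 06:53 UTC
Rule 3/4 (BJY, +03:30): 2024-08-28 01:38 UTC ≤ query < 2025-04-04 22:13 UTC
6·60 + 53 + 210 = 623 min
623 = 0·1440 + 623; 623 = 10·60 + 23 → 10:23, same day
→ 2024-10-14 10:23 BJY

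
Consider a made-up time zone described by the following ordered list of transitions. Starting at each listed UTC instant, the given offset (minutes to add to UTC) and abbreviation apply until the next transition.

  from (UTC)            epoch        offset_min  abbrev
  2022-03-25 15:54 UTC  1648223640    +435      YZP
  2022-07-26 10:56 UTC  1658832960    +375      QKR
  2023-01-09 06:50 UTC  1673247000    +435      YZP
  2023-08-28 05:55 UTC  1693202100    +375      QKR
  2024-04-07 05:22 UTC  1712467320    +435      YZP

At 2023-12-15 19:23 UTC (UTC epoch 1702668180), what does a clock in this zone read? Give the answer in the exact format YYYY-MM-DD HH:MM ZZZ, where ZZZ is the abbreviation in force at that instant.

Query: 2023-12-15 19:23 UTC
Rule 4/5 (QKR, +06:15): 2023-08-28 05:55 UTC ≤ query < 2024-04-07 05:22 UTC
19·60 + 23 + 375 = 1538 min
1538 = 1·1440 + 98; 98 = 1·60 + 38 → 01:38, 2023-12-15 + 1 day = 2023-12-16
→ 2023-12-16 01:38 QKR

2023-12-16 01:38 QKR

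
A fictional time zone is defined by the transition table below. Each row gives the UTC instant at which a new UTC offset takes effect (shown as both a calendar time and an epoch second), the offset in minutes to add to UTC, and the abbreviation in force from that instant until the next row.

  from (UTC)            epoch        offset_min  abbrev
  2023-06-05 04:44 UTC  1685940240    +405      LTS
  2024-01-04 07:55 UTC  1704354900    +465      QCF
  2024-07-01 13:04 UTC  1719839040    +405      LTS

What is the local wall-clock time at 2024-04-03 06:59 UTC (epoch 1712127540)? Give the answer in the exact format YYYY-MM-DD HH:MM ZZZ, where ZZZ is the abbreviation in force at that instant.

2024-04-03 14:44 QCF

Query: 2024-04-03 06:59 UTC
Rule 2/3 (QCF, +07:45): 2024-01-04 07:55 UTC ≤ query < 2024-07-01 13:04 UTC
6·60 + 59 + 465 = 884 min
884 = 0·1440 + 884; 884 = 14·60 + 44 → 14:44, same day
→ 2024-04-03 14:44 QCF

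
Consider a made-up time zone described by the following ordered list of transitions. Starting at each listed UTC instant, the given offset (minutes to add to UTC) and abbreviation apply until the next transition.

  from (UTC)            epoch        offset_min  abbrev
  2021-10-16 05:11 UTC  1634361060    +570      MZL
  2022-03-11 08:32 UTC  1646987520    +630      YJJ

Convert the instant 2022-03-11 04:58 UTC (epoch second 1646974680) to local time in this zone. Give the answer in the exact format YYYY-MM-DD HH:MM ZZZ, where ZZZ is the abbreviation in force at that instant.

Query: 2022-03-11 04:58 UTC
Rule 1/2 (MZL, +09:30): 2021-10-16 05:11 UTC ≤ query < 2022-03-11 08:32 UTC
4·60 + 58 + 570 = 868 min
868 = 0·1440 + 868; 868 = 14·60 + 28 → 14:28, same day
→ 2022-03-11 14:28 MZL

2022-03-11 14:28 MZL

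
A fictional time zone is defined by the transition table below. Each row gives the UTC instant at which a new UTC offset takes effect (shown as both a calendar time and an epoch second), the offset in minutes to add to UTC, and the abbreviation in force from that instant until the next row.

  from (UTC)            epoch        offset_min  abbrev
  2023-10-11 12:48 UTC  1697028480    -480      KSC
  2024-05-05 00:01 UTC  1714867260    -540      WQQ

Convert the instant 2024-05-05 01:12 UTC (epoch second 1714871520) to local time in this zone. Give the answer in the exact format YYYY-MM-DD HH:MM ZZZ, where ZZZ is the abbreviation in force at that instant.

2024-05-04 16:12 WQQ

Query: 2024-05-05 01:12 UTC
Rule 2/2 (WQQ, -09:00): 2024-05-05 00:01 UTC ≤ query < +∞
1·60 + 12 - 540 = -468 min
-468 = -1·1440 + 972; 972 = 16·60 + 12 → 16:12, 2024-05-05 - 1 day = 2024-05-04
→ 2024-05-04 16:12 WQQ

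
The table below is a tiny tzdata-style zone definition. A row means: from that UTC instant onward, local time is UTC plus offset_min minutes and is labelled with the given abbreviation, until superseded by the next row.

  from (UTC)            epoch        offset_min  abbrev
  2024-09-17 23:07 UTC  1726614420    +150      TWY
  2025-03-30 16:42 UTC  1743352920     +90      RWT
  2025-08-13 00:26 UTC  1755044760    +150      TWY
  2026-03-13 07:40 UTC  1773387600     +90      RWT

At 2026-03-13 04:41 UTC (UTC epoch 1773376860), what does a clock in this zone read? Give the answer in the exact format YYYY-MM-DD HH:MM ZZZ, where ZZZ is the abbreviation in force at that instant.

2026-03-13 07:11 TWY

Query: 2026-03-13 04:41 UTC
Rule 3/4 (TWY, +02:30): 2025-08-13 00:26 UTC ≤ query < 2026-03-13 07:40 UTC
4·60 + 41 + 150 = 431 min
431 = 0·1440 + 431; 431 = 7·60 + 11 → 07:11, same day
→ 2026-03-13 07:11 TWY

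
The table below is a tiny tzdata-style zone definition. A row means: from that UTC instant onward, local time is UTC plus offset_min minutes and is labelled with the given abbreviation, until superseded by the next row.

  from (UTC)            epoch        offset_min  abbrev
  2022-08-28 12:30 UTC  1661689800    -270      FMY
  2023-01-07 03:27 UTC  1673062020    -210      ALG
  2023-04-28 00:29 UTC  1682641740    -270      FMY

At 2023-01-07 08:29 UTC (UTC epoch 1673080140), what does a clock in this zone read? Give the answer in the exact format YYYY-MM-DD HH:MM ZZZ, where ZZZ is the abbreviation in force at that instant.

2023-01-07 04:59 ALG

Query: 2023-01-07 08:29 UTC
Rule 2/3 (ALG, -03:30): 2023-01-07 03:27 UTC ≤ query < 2023-04-28 00:29 UTC
8·60 + 29 - 210 = 299 min
299 = 0·1440 + 299; 299 = 4·60 + 59 → 04:59, same day
→ 2023-01-07 04:59 ALG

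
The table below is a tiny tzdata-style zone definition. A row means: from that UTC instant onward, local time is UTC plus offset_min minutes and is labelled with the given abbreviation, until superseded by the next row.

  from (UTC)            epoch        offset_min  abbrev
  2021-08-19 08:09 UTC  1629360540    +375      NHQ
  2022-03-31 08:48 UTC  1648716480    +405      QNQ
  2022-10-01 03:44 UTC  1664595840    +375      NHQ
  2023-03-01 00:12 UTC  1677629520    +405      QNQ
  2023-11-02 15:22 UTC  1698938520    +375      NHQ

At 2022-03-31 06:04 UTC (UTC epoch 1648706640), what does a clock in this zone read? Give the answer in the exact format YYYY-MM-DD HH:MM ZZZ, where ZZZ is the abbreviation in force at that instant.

2022-03-31 12:19 NHQ

Query: 2022-03-31 06:04 UTC
Rule 1/5 (NHQ, +06:15): 2021-08-19 08:09 UTC ≤ query < 2022-03-31 08:48 UTC
6·60 + 4 + 375 = 739 min
739 = 0·1440 + 739; 739 = 12·60 + 19 → 12:19, same day
→ 2022-03-31 12:19 NHQ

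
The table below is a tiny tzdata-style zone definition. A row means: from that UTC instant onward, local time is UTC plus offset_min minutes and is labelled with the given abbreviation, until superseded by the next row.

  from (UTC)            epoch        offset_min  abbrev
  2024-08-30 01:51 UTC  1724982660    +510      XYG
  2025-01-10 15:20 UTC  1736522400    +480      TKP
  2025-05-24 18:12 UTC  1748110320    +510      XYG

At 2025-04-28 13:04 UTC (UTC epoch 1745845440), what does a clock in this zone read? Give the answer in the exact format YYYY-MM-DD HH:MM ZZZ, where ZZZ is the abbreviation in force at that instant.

Query: 2025-04-28 13:04 UTC
Rule 2/3 (TKP, +08:00): 2025-01-10 15:20 UTC ≤ query < 2025-05-24 18:12 UTC
13·60 + 4 + 480 = 1264 min
1264 = 0·1440 + 1264; 1264 = 21·60 + 4 → 21:04, same day
→ 2025-04-28 21:04 TKP

2025-04-28 21:04 TKP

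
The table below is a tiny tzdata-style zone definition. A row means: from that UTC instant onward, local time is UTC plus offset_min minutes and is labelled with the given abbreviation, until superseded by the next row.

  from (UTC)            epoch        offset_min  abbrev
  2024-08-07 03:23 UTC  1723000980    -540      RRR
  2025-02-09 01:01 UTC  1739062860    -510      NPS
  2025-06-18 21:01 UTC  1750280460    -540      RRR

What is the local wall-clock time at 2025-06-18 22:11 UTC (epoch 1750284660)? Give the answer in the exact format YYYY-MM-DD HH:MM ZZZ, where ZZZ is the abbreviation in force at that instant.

Query: 2025-06-18 22:11 UTC
Rule 3/3 (RRR, -09:00): 2025-06-18 21:01 UTC ≤ query < +∞
22·60 + 11 - 540 = 791 min
791 = 0·1440 + 791; 791 = 13·60 + 11 → 13:11, same day
→ 2025-06-18 13:11 RRR

2025-06-18 13:11 RRR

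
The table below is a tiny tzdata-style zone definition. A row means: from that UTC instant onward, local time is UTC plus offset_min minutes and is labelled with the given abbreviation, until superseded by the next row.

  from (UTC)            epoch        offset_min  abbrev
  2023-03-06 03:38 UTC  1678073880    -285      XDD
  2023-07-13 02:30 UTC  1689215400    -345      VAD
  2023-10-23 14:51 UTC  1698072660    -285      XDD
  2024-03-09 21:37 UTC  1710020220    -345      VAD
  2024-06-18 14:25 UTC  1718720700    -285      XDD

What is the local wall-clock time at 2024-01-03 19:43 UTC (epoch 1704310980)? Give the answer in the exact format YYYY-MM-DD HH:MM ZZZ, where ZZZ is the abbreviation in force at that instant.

Query: 2024-01-03 19:43 UTC
Rule 3/5 (XDD, -04:45): 2023-10-23 14:51 UTC ≤ query < 2024-03-09 21:37 UTC
19·60 + 43 - 285 = 898 min
898 = 0·1440 + 898; 898 = 14·60 + 58 → 14:58, same day
→ 2024-01-03 14:58 XDD

2024-01-03 14:58 XDD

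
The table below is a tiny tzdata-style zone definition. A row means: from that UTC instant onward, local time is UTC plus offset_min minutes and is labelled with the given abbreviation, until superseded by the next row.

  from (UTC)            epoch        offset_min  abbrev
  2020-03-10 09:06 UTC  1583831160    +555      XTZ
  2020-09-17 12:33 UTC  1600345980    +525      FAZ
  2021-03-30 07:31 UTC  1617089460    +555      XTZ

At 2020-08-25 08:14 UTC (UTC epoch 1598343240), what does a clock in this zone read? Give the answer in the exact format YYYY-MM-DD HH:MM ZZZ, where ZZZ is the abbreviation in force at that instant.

Query: 2020-08-25 08:14 UTC
Rule 1/3 (XTZ, +09:15): 2020-03-10 09:06 UTC ≤ query < 2020-09-17 12:33 UTC
8·60 + 14 + 555 = 1049 min
1049 = 0·1440 + 1049; 1049 = 17·60 + 29 → 17:29, same day
→ 2020-08-25 17:29 XTZ

2020-08-25 17:29 XTZ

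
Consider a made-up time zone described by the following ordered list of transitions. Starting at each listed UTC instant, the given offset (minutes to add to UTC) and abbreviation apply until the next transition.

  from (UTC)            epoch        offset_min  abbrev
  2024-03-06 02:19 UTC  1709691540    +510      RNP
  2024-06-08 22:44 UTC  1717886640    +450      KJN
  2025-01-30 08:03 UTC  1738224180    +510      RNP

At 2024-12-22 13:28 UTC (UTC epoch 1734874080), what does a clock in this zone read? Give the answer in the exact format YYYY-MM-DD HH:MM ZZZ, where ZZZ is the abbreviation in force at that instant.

2024-12-22 20:58 KJN

Query: 2024-12-22 13:28 UTC
Rule 2/3 (KJN, +07:30): 2024-06-08 22:44 UTC ≤ query < 2025-01-30 08:03 UTC
13·60 + 28 + 450 = 1258 min
1258 = 0·1440 + 1258; 1258 = 20·60 + 58 → 20:58, same day
→ 2024-12-22 20:58 KJN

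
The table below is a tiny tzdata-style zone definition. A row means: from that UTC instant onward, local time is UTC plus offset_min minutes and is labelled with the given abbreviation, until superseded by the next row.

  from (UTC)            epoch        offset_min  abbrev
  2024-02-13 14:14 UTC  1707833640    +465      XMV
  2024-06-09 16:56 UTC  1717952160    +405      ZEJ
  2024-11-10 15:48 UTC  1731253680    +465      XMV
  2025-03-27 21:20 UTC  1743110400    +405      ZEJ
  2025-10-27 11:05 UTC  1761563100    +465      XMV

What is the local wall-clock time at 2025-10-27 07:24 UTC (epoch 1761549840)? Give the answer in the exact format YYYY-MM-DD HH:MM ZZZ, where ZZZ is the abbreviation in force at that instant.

2025-10-27 14:09 ZEJ

Query: 2025-10-27 07:24 UTC
Rule 4/5 (ZEJ, +06:45): 2025-03-27 21:20 UTC ≤ query < 2025-10-27 11:05 UTC
7·60 + 24 + 405 = 849 min
849 = 0·1440 + 849; 849 = 14·60 + 9 → 14:09, same day
→ 2025-10-27 14:09 ZEJ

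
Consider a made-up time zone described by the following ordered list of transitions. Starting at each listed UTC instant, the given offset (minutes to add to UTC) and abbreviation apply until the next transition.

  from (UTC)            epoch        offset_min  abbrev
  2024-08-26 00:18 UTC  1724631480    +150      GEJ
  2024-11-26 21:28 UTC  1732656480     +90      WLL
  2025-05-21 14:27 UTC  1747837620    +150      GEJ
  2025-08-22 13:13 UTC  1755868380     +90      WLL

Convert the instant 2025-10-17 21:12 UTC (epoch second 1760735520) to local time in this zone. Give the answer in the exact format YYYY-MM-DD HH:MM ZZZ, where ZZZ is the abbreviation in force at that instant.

2025-10-17 22:42 WLL

Query: 2025-10-17 21:12 UTC
Rule 4/4 (WLL, +01:30): 2025-08-22 13:13 UTC ≤ query < +∞
21·60 + 12 + 90 = 1362 min
1362 = 0·1440 + 1362; 1362 = 22·60 + 42 → 22:42, same day
→ 2025-10-17 22:42 WLL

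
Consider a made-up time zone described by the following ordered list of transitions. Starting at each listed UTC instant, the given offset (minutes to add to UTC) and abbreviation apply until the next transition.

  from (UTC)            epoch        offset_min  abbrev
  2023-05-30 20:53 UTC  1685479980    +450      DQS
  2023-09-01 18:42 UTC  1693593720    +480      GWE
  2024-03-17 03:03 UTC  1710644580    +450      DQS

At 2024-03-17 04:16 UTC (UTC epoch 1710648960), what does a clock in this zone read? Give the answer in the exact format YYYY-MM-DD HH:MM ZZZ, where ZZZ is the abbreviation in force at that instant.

Query: 2024-03-17 04:16 UTC
Rule 3/3 (DQS, +07:30): 2024-03-17 03:03 UTC ≤ query < +∞
4·60 + 16 + 450 = 706 min
706 = 0·1440 + 706; 706 = 11·60 + 46 → 11:46, same day
→ 2024-03-17 11:46 DQS

2024-03-17 11:46 DQS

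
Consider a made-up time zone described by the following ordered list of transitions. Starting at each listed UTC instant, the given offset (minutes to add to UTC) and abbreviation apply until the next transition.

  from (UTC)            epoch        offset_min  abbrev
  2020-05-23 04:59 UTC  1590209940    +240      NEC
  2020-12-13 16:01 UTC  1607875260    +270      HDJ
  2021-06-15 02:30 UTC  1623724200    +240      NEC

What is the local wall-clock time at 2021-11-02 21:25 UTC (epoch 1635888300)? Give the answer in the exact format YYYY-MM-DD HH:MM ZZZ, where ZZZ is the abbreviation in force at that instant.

2021-11-03 01:25 NEC

Query: 2021-11-02 21:25 UTC
Rule 3/3 (NEC, +04:00): 2021-06-15 02:30 UTC ≤ query < +∞
21·60 + 25 + 240 = 1525 min
1525 = 1·1440 + 85; 85 = 1·60 + 25 → 01:25, 2021-11-02 + 1 day = 2021-11-03
→ 2021-11-03 01:25 NEC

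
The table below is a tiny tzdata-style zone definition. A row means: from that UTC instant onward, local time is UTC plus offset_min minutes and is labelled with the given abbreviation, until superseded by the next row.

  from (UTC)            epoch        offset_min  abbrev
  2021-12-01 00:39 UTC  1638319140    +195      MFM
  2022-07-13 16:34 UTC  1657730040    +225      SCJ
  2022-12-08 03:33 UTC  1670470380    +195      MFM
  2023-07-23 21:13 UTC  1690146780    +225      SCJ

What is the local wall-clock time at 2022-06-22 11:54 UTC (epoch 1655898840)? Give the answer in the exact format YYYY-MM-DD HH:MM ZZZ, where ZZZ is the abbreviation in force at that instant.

2022-06-22 15:09 MFM

Query: 2022-06-22 11:54 UTC
Rule 1/4 (MFM, +03:15): 2021-12-01 00:39 UTC ≤ query < 2022-07-13 16:34 UTC
11·60 + 54 + 195 = 909 min
909 = 0·1440 + 909; 909 = 15·60 + 9 → 15:09, same day
→ 2022-06-22 15:09 MFM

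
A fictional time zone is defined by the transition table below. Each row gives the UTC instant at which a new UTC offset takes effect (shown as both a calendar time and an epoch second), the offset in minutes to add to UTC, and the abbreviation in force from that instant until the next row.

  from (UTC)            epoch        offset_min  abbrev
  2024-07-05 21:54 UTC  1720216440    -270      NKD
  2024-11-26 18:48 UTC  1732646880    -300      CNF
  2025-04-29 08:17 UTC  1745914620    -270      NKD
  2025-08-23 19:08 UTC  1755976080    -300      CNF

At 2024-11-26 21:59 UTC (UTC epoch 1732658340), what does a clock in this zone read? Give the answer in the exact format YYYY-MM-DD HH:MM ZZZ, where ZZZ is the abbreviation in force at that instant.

2024-11-26 16:59 CNF

Query: 2024-11-26 21:59 UTC
Rule 2/4 (CNF, -05:00): 2024-11-26 18:48 UTC ≤ query < 2025-04-29 08:17 UTC
21·60 + 59 - 300 = 1019 min
1019 = 0·1440 + 1019; 1019 = 16·60 + 59 → 16:59, same day
→ 2024-11-26 16:59 CNF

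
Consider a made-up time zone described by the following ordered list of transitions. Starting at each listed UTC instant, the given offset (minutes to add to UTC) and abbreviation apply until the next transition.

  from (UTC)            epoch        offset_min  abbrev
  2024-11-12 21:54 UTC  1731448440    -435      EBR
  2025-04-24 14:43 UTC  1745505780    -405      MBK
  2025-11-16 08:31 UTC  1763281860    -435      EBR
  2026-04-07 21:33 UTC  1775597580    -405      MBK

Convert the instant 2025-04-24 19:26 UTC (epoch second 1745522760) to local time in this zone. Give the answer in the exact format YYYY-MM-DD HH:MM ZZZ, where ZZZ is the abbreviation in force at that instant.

Query: 2025-04-24 19:26 UTC
Rule 2/4 (MBK, -06:45): 2025-04-24 14:43 UTC ≤ query < 2025-11-16 08:31 UTC
19·60 + 26 - 405 = 761 min
761 = 0·1440 + 761; 761 = 12·60 + 41 → 12:41, same day
→ 2025-04-24 12:41 MBK

2025-04-24 12:41 MBK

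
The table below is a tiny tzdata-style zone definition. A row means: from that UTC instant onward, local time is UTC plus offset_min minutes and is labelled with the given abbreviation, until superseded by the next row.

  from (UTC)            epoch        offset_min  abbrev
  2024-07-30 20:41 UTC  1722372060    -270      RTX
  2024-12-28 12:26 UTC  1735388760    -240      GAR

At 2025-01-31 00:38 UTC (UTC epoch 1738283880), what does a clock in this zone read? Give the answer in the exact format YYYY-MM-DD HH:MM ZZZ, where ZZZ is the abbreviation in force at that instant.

Query: 2025-01-31 00:38 UTC
Rule 2/2 (GAR, -04:00): 2024-12-28 12:26 UTC ≤ query < +∞
0·60 + 38 - 240 = -202 min
-202 = -1·1440 + 1238; 1238 = 20·60 + 38 → 20:38, 2025-01-31 - 1 day = 2025-01-30
→ 2025-01-30 20:38 GAR

2025-01-30 20:38 GAR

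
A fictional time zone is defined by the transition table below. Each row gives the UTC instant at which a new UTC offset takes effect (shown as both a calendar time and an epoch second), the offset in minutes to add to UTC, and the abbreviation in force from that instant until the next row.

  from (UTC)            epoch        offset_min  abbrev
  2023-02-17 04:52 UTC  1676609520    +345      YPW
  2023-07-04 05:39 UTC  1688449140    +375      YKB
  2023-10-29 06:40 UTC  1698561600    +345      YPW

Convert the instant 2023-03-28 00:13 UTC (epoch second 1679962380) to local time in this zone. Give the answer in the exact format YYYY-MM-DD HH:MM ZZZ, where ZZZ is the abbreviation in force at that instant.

Query: 2023-03-28 00:13 UTC
Rule 1/3 (YPW, +05:45): 2023-02-17 04:52 UTC ≤ query < 2023-07-04 05:39 UTC
0·60 + 13 + 345 = 358 min
358 = 0·1440 + 358; 358 = 5·60 + 58 → 05:58, same day
→ 2023-03-28 05:58 YPW

2023-03-28 05:58 YPW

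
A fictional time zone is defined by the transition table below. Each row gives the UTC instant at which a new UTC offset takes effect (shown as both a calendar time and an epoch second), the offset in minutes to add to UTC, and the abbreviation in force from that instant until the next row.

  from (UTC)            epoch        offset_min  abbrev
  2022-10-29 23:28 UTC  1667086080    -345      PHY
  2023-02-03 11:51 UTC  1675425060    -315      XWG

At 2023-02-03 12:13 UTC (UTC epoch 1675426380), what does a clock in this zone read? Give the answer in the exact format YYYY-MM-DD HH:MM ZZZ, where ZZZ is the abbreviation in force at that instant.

2023-02-03 06:58 XWG

Query: 2023-02-03 12:13 UTC
Rule 2/2 (XWG, -05:15): 2023-02-03 11:51 UTC ≤ query < +∞
12·60 + 13 - 315 = 418 min
418 = 0·1440 + 418; 418 = 6·60 + 58 → 06:58, same day
→ 2023-02-03 06:58 XWG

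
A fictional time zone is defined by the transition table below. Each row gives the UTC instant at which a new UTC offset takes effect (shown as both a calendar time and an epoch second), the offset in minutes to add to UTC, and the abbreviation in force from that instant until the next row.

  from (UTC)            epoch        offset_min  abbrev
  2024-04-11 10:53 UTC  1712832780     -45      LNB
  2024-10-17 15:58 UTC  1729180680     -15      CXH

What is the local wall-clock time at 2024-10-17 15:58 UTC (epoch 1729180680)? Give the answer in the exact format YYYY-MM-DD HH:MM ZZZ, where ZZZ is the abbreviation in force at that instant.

Query: 2024-10-17 15:58 UTC
Rule 2/2 (CXH, -00:15): 2024-10-17 15:58 UTC ≤ query < +∞
15·60 + 58 - 15 = 943 min
943 = 0·1440 + 943; 943 = 15·60 + 43 → 15:43, same day
→ 2024-10-17 15:43 CXH

2024-10-17 15:43 CXH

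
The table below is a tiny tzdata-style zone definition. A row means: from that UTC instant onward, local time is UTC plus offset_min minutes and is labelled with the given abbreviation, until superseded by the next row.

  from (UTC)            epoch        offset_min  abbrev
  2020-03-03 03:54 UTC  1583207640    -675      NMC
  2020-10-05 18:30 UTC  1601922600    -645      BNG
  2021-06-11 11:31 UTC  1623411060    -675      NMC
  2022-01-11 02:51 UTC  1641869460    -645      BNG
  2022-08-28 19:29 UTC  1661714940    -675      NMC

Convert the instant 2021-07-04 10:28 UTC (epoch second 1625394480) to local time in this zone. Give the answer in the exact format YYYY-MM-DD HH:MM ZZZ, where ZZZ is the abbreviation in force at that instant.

2021-07-03 23:13 NMC

Query: 2021-07-04 10:28 UTC
Rule 3/5 (NMC, -11:15): 2021-06-11 11:31 UTC ≤ query < 2022-01-11 02:51 UTC
10·60 + 28 - 675 = -47 min
-47 = -1·1440 + 1393; 1393 = 23·60 + 13 → 23:13, 2021-07-04 - 1 day = 2021-07-03
→ 2021-07-03 23:13 NMC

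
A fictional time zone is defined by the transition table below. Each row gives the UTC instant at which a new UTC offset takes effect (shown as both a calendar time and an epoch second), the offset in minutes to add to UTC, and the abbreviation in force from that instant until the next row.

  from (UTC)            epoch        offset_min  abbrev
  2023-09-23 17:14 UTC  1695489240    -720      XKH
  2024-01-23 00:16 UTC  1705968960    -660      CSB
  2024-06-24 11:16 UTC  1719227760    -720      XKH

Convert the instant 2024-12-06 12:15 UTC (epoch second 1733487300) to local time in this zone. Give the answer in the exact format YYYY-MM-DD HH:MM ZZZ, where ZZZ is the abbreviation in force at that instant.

Query: 2024-12-06 12:15 UTC
Rule 3/3 (XKH, -12:00): 2024-06-24 11:16 UTC ≤ query < +∞
12·60 + 15 - 720 = 15 min
15 = 0·1440 + 15; 15 = 0·60 + 15 → 00:15, same day
→ 2024-12-06 00:15 XKH

2024-12-06 00:15 XKH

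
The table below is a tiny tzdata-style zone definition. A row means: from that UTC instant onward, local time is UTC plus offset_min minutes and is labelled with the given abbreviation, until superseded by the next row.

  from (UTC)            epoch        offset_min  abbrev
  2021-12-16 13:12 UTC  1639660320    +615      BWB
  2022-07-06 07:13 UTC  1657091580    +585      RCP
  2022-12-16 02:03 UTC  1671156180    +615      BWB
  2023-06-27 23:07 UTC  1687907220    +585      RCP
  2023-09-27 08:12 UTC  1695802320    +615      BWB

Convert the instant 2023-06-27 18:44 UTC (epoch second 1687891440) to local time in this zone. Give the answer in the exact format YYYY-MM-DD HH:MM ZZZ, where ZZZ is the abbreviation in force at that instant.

2023-06-28 04:59 BWB

Query: 2023-06-27 18:44 UTC
Rule 3/5 (BWB, +10:15): 2022-12-16 02:03 UTC ≤ query < 2023-06-27 23:07 UTC
18·60 + 44 + 615 = 1739 min
1739 = 1·1440 + 299; 299 = 4·60 + 59 → 04:59, 2023-06-27 + 1 day = 2023-06-28
→ 2023-06-28 04:59 BWB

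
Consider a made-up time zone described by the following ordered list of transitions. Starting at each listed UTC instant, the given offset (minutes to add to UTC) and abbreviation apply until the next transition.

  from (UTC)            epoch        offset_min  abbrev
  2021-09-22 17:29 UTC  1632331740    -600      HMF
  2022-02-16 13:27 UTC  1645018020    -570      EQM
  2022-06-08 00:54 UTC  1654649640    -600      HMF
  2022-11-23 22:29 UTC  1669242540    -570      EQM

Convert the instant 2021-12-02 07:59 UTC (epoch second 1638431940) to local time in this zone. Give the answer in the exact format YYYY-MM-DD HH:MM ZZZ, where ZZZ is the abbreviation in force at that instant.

2021-12-01 21:59 HMF

Query: 2021-12-02 07:59 UTC
Rule 1/4 (HMF, -10:00): 2021-09-22 17:29 UTC ≤ query < 2022-02-16 13:27 UTC
7·60 + 59 - 600 = -121 min
-121 = -1·1440 + 1319; 1319 = 21·60 + 59 → 21:59, 2021-12-02 - 1 day = 2021-12-01
→ 2021-12-01 21:59 HMF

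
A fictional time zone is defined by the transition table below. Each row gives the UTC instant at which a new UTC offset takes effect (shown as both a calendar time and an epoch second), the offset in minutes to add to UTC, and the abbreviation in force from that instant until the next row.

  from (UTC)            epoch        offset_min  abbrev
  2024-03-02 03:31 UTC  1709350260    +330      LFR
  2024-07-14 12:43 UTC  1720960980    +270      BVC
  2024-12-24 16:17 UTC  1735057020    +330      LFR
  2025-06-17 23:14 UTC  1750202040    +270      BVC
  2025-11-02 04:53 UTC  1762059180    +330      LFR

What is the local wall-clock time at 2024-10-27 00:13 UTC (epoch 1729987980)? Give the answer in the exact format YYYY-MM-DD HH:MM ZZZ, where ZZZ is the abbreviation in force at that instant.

2024-10-27 04:43 BVC

Query: 2024-10-27 00:13 UTC
Rule 2/5 (BVC, +04:30): 2024-07-14 12:43 UTC ≤ query < 2024-12-24 16:17 UTC
0·60 + 13 + 270 = 283 min
283 = 0·1440 + 283; 283 = 4·60 + 43 → 04:43, same day
→ 2024-10-27 04:43 BVC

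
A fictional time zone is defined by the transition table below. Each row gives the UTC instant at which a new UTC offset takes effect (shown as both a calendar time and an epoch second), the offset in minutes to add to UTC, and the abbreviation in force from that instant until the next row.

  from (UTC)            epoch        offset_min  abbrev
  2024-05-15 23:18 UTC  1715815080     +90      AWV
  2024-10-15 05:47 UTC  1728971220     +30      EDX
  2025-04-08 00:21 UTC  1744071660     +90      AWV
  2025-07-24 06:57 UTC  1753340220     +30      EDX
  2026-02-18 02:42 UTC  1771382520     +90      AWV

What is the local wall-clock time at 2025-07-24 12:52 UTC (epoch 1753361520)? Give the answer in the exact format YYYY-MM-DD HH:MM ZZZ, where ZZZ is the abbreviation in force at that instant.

2025-07-24 13:22 EDX

Query: 2025-07-24 12:52 UTC
Rule 4/5 (EDX, +00:30): 2025-07-24 06:57 UTC ≤ query < 2026-02-18 02:42 UTC
12·60 + 52 + 30 = 802 min
802 = 0·1440 + 802; 802 = 13·60 + 22 → 13:22, same day
→ 2025-07-24 13:22 EDX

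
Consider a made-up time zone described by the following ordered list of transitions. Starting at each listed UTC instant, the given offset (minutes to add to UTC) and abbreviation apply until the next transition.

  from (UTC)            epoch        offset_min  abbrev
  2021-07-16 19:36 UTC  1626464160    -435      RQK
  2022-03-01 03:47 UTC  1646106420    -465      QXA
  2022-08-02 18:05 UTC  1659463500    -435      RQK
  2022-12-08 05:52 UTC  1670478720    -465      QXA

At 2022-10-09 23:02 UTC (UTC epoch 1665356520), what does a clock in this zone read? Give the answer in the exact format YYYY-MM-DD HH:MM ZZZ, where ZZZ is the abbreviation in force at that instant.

Query: 2022-10-09 23:02 UTC
Rule 3/4 (RQK, -07:15): 2022-08-02 18:05 UTC ≤ query < 2022-12-08 05:52 UTC
23·60 + 2 - 435 = 947 min
947 = 0·1440 + 947; 947 = 15·60 + 47 → 15:47, same day
→ 2022-10-09 15:47 RQK

2022-10-09 15:47 RQK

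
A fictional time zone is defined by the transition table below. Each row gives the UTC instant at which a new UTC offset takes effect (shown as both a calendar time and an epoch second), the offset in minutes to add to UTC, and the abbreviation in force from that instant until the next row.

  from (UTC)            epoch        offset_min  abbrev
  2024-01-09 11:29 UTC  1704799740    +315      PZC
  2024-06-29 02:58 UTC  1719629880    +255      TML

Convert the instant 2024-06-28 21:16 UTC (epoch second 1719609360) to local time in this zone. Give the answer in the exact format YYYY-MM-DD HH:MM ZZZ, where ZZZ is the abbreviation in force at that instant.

2024-06-29 02:31 PZC

Query: 2024-06-28 21:16 UTC
Rule 1/2 (PZC, +05:15): 2024-01-09 11:29 UTC ≤ query < 2024-06-29 02:58 UTC
21·60 + 16 + 315 = 1591 min
1591 = 1·1440 + 151; 151 = 2·60 + 31 → 02:31, 2024-06-28 + 1 day = 2024-06-29
→ 2024-06-29 02:31 PZC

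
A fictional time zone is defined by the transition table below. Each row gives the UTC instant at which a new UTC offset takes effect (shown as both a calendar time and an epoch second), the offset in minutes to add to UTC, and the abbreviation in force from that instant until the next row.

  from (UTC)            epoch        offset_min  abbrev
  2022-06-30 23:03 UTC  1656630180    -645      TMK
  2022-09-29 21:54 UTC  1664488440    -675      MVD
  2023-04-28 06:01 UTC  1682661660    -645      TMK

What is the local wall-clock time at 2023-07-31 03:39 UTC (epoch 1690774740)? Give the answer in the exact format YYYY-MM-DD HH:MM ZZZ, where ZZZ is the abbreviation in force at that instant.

2023-07-30 16:54 TMK

Query: 2023-07-31 03:39 UTC
Rule 3/3 (TMK, -10:45): 2023-04-28 06:01 UTC ≤ query < +∞
3·60 + 39 - 645 = -426 min
-426 = -1·1440 + 1014; 1014 = 16·60 + 54 → 16:54, 2023-07-31 - 1 day = 2023-07-30
→ 2023-07-30 16:54 TMK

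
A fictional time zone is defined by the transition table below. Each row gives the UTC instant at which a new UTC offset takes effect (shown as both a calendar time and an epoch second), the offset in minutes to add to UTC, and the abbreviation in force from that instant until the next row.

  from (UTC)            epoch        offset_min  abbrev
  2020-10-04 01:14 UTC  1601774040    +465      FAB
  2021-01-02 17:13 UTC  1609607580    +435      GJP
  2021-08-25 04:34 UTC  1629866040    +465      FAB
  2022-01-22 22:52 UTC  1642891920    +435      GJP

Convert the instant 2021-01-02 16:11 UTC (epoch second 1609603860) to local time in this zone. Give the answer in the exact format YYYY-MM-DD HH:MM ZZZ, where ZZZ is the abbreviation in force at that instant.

2021-01-02 23:56 FAB

Query: 2021-01-02 16:11 UTC
Rule 1/4 (FAB, +07:45): 2020-10-04 01:14 UTC ≤ query < 2021-01-02 17:13 UTC
16·60 + 11 + 465 = 1436 min
1436 = 0·1440 + 1436; 1436 = 23·60 + 56 → 23:56, same day
→ 2021-01-02 23:56 FAB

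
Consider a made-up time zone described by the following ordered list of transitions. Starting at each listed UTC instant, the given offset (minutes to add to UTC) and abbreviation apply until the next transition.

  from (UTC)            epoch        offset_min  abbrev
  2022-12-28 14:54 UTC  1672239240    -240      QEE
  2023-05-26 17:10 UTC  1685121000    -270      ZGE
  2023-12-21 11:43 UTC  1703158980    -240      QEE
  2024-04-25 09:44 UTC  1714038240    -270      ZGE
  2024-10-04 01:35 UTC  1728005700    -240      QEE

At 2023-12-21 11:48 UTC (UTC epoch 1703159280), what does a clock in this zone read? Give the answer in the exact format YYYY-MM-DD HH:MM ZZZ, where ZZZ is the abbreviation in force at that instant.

Query: 2023-12-21 11:48 UTC
Rule 3/5 (QEE, -04:00): 2023-12-21 11:43 UTC ≤ query < 2024-04-25 09:44 UTC
11·60 + 48 - 240 = 468 min
468 = 0·1440 + 468; 468 = 7·60 + 48 → 07:48, same day
→ 2023-12-21 07:48 QEE

2023-12-21 07:48 QEE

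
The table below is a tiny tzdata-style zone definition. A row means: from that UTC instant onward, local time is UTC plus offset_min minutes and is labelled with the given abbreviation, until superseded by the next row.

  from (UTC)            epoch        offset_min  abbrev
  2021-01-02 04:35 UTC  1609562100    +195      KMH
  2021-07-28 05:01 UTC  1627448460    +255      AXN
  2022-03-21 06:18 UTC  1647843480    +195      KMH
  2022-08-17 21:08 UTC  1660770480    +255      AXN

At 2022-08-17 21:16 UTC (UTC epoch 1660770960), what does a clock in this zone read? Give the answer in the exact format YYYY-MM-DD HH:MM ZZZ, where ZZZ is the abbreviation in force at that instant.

2022-08-18 01:31 AXN

Query: 2022-08-17 21:16 UTC
Rule 4/4 (AXN, +04:15): 2022-08-17 21:08 UTC ≤ query < +∞
21·60 + 16 + 255 = 1531 min
1531 = 1·1440 + 91; 91 = 1·60 + 31 → 01:31, 2022-08-17 + 1 day = 2022-08-18
→ 2022-08-18 01:31 AXN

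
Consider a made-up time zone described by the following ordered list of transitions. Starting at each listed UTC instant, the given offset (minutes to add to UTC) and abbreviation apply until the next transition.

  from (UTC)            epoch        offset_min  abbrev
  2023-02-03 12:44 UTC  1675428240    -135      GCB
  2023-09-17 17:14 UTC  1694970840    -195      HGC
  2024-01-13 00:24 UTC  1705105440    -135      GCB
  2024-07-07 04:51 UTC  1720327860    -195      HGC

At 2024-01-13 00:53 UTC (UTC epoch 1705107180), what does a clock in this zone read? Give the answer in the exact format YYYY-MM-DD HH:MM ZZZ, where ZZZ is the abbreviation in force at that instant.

Query: 2024-01-13 00:53 UTC
Rule 3/4 (GCB, -02:15): 2024-01-13 00:24 UTC ≤ query < 2024-07-07 04:51 UTC
0·60 + 53 - 135 = -82 min
-82 = -1·1440 + 1358; 1358 = 22·60 + 38 → 22:38, 2024-01-13 - 1 day = 2024-01-12
→ 2024-01-12 22:38 GCB

2024-01-12 22:38 GCB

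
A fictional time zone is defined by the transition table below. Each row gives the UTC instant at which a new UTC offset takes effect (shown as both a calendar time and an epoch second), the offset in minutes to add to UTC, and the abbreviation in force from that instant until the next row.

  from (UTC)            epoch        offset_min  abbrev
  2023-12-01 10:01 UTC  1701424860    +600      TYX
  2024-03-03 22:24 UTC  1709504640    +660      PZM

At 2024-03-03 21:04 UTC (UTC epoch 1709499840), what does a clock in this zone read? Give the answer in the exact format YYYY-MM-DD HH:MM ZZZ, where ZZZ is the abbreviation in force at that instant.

2024-03-04 07:04 TYX

Query: 2024-03-03 21:04 UTC
Rule 1/2 (TYX, +10:00): 2023-12-01 10:01 UTC ≤ query < 2024-03-03 22:24 UTC
21·60 + 4 + 600 = 1864 min
1864 = 1·1440 + 424; 424 = 7·60 + 4 → 07:04, 2024-03-03 + 1 day = 2024-03-04
→ 2024-03-04 07:04 TYX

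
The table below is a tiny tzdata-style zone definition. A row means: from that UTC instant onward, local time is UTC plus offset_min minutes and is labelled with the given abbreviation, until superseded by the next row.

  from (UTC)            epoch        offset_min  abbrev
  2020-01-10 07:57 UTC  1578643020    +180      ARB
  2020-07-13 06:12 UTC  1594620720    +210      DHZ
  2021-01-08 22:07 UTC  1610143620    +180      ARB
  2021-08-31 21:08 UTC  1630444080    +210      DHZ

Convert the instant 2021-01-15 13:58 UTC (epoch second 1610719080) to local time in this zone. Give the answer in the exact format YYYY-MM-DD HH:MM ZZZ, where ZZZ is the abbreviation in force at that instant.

Query: 2021-01-15 13:58 UTC
Rule 3/4 (ARB, +03:00): 2021-01-08 22:07 UTC ≤ query < 2021-08-31 21:08 UTC
13·60 + 58 + 180 = 1018 min
1018 = 0·1440 + 1018; 1018 = 16·60 + 58 → 16:58, same day
→ 2021-01-15 16:58 ARB

2021-01-15 16:58 ARB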